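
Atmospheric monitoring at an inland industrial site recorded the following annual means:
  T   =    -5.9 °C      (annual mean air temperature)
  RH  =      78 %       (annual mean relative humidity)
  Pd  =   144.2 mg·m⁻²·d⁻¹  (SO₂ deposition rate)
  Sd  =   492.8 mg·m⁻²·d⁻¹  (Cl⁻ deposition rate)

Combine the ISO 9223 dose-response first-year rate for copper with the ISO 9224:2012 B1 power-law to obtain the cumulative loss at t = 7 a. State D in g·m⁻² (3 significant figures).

D(7) = 30.8 g·m⁻²

copper: f(T) = +0.126·(T−10) [T≤10 °C] = -2.0034
  Pd branch = 0.0053·Pd^0.26·e^(0.059·RH+f) = 0.2595 μm/a
  Sd branch = 0.01025·Sd^0.27·e^(0.036·RH+0.049·T) = 0.6787 μm/a
  r_corr = 0.2595 + 0.6787 = 0.9382 μm/a
Power-law: D(7) = r_corr · 7^0.667
  D(7) = 0.9382 × 7^0.667 = 0.9382 × 3.662 = 3.436 μm
  Mass loss = 3.436 μm × 8.96 g/cm³ = 30.78 g·m⁻²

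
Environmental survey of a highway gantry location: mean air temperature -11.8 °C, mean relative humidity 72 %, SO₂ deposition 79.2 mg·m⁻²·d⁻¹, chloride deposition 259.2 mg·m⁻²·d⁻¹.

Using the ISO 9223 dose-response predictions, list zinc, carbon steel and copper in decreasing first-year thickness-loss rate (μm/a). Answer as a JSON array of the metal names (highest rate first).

["carbon steel", "zinc", "copper"]

zinc: f(T) = +0.038·(T−10) [T≤10 °C] = -0.8284
  Pd branch = 0.0129·Pd^0.44·e^(0.046·RH+f) = 1.058 μm/a
  Sd branch = 0.0175·Sd^0.57·e^(0.008·RH+0.085·T) = 0.2712 μm/a
  r_corr = 1.058 + 0.2712 = 1.33 μm/a
carbon steel: T≤10 °C ⇒ hinge +0.150·(-11.8−10) = -3.2700
  Pd branch = 1.77·Pd^0.52·e^(0.02·RH+f) = 2.758 μm/a
  Cl⁻ term: 0.102·259.2^0.62·exp(0.033·72+0.04·-11.8) = 21.48
  sum: 2.758 + 21.48 → r_corr = 24.23 μm/a
copper: f(T) = +0.126·(T−10) [T≤10 °C] = -2.7468
  SO₂ term: 0.0053·79.2^0.26·exp(0.059·72-2.7468) = 0.07412
  Sd branch = 0.01025·Sd^0.27·e^(0.036·RH+0.049·T) = 0.3443 μm/a
  r_corr = 0.07412 + 0.3443 = 0.4185 μm/a
Ordering by μm/a: carbon steel (24.2) > zinc (1.33) > copper (0.418)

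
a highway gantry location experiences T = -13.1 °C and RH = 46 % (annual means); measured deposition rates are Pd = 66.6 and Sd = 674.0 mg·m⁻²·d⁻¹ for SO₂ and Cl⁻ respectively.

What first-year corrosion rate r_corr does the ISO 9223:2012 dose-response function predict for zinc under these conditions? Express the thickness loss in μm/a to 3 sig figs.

r_corr = 0.622 μm/a

zinc: T≤10 °C ⇒ hinge +0.038·(-13.1−10) = -0.8778
  sulphur-dioxide contribution → 0.2823 μm/a
  chloride contribution → 0.3401 μm/a
  total first-year rate 0.6224 μm/a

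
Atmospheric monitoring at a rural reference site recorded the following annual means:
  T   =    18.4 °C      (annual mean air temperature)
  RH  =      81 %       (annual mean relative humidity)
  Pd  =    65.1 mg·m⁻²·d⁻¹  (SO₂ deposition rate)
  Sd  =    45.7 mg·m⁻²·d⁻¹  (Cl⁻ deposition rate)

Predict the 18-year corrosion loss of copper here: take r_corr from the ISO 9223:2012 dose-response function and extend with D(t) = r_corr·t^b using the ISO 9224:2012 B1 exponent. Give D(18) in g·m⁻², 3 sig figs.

D(18) = 139 g·m⁻²

copper: T>10 °C ⇒ hinge -0.080·(18.4−10) = -0.6720
  sulphur-dioxide contribution → 0.9538 μm/a
  chloride contribution → 1.309 μm/a
  total first-year rate 2.263 μm/a
Power-law: D(18) = r_corr · 18^0.667
  D(18) = 2.263 × 18^0.667 = 2.263 × 6.875 = 15.55 μm
  Mass loss = 15.55 μm × 8.96 g/cm³ = 139.4 g·m⁻²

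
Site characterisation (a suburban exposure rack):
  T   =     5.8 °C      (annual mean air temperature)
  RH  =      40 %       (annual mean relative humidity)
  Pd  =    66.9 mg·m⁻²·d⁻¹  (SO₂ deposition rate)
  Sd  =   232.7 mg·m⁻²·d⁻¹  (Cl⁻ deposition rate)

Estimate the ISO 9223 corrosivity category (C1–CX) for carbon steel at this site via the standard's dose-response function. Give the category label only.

C3

carbon steel: T≤10 °C ⇒ hinge +0.150·(5.8−10) = -0.6300
  sulphur-dioxide contribution → 18.66 μm/a
  chloride contribution → 14.13 μm/a
  total first-year rate 32.79 μm/a
ISO 9223 Table 2 (carbon steel): 25 < 32.8 ≤ 50 μm/a ⇒ C3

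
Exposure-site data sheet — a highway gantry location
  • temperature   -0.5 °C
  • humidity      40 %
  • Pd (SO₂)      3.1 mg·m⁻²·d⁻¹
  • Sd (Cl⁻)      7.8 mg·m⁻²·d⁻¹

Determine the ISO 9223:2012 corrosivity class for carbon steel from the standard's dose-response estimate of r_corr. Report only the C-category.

carbon steel: temperature factor f = +0.150·(-10.5) = -1.5750
  sulphur-dioxide contribution → 1.469 μm/a
  chloride contribution → 1.337 μm/a
  ⇒ r_corr(carbon steel) = 2.806 μm/a
2.81 μm/a falls in (1.3, 25] for carbon steel → category C2

C2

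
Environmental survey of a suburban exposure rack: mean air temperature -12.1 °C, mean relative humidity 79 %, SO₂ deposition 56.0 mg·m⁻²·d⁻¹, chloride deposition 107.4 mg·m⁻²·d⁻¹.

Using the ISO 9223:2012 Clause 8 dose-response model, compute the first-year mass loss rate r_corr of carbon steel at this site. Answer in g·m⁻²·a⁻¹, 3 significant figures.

carbon steel: temperature factor f = +0.150·(-22.1) = -3.3150
  Pd branch = 1.77·Pd^0.52·e^(0.02·RH+f) = 2.532 μm/a
  Cl⁻ term: 0.102·107.4^0.62·exp(0.033·79+0.04·-12.1) = 15.48
  r_corr = 2.532 + 15.48 = 18.01 μm/a
Convert to mass loss: 18.01 μm/a × 7.85 g/cm³ = 141.4 g·m⁻²·a⁻¹

r_corr = 141 g·m⁻²·a⁻¹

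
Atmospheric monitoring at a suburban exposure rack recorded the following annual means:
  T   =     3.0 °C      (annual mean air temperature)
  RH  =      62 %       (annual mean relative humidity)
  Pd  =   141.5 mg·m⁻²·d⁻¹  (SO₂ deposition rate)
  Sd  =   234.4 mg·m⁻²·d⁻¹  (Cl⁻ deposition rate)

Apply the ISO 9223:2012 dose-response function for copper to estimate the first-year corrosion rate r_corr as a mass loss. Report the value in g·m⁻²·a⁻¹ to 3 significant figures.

r_corr = 7.09 g·m⁻²·a⁻¹

copper: f(T) = +0.126·(T−10) [T≤10 °C] = -0.8820
  SO₂ term: 0.0053·141.5^0.26·exp(0.059·62-0.8820) = 0.3084
  Cl⁻ term: 0.01025·234.4^0.27·exp(0.036·62+0.049·3.0) = 0.4828
  r_corr = 0.3084 + 0.4828 = 0.7912 μm/a
Convert to mass loss: 0.7912 μm/a × 8.96 g/cm³ = 7.089 g·m⁻²·a⁻¹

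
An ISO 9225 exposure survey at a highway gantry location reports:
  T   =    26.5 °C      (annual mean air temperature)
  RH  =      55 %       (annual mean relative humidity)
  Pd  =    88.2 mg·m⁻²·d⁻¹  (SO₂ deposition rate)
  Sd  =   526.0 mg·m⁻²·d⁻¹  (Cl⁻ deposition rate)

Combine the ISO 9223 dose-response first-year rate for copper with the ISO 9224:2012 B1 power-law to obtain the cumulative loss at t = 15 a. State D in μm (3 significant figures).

copper: T>10 °C ⇒ hinge -0.080·(26.5−10) = -1.3200
  sulphur-dioxide contribution → 0.1164 μm/a
  chloride contribution → 1.476 μm/a
  ⇒ r_corr(copper) = 1.593 μm/a
ISO 9224: D(t) = r_corr · t^b with b = 0.667 (copper, B1)
  D(15) = 1.593 × 15^0.667 = 1.593 × 6.088 = 9.697 μm

D(15) = 9.70 μm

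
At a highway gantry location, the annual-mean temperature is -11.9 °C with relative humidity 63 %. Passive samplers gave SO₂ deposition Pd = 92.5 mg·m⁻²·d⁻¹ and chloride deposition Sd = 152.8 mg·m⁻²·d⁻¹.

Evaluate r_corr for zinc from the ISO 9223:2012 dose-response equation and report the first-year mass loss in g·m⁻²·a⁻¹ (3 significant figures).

r_corr = 6.65 g·m⁻²·a⁻¹

zinc: f(T) = +0.038·(T−10) [T≤10 °C] = -0.8322
  Pd branch = 0.0129·Pd^0.44·e^(0.046·RH+f) = 0.7462 μm/a
  Sd branch = 0.0175·Sd^0.57·e^(0.008·RH+0.085·T) = 0.1852 μm/a
  r_corr = 0.7462 + 0.1852 = 0.9314 μm/a
Convert to mass loss: 0.9314 μm/a × 7.14 g/cm³ = 6.65 g·m⁻²·a⁻¹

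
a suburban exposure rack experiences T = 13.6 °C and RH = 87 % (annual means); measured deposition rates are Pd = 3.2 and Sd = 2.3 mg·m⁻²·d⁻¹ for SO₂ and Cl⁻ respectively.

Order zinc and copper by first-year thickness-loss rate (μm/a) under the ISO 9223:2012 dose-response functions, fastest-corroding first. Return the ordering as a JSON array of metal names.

["copper", "zinc"]

zinc: f(T) = -0.071·(T−10) [T>10 °C] = -0.2556
  SO₂ term: 0.0129·3.2^0.44·exp(0.046·87-0.2556) = 0.9118
  Sd branch = 0.0175·Sd^0.57·e^(0.008·RH+0.085·T) = 0.1793 μm/a
  sum: 0.9118 + 0.1793 → r_corr = 1.091 μm/a
copper: T>10 °C ⇒ hinge -0.080·(13.6−10) = -0.2880
  SO₂ term: 0.0053·3.2^0.26·exp(0.059·87-0.2880) = 0.9115
  Cl⁻ term: 0.01025·2.3^0.27·exp(0.036·87+0.049·13.6) = 0.5728
  r_corr = 0.9115 + 0.5728 = 1.484 μm/a
Ordering by μm/a: copper (1.48) > zinc (1.09)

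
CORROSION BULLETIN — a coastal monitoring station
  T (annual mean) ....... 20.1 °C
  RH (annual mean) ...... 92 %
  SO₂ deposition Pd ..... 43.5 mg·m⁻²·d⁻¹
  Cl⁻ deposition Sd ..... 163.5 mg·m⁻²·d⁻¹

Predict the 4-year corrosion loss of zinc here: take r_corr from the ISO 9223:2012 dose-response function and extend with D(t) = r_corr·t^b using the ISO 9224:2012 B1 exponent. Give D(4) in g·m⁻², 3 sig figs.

zinc: f(T) = -0.071·(T−10) [T>10 °C] = -0.7171
  SO₂ term: 0.0129·43.5^0.44·exp(0.046·92-0.7171) = 2.28
  Sd branch = 0.0175·Sd^0.57·e^(0.008·RH+0.085·T) = 3.684 μm/a
  r_corr = 2.28 + 3.684 = 5.965 μm/a
Power-law: D(4) = r_corr · 4^0.813
  D(4) = 5.965 × 4^0.813 = 5.965 × 3.087 = 18.41 μm
  Mass loss = 18.41 μm × 7.14 g/cm³ = 131.5 g·m⁻²

D(4) = 131 g·m⁻²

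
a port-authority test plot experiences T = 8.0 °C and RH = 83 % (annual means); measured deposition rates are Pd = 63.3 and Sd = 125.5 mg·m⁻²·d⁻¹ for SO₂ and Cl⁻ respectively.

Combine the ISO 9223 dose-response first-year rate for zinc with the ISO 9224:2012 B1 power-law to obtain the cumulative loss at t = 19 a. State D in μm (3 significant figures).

zinc: f(T) = +0.038·(T−10) [T≤10 °C] = -0.0760
  Pd branch = 0.0129·Pd^0.44·e^(0.046·RH+f) = 3.375 μm/a
  Sd branch = 0.0175·Sd^0.57·e^(0.008·RH+0.085·T) = 1.054 μm/a
  r_corr = 3.375 + 1.054 = 4.43 μm/a
ISO 9224: D(t) = r_corr · t^b with b = 0.813 (zinc, B1)
  D(19) = 4.43 × 19^0.813 = 4.43 × 10.96 = 48.53 μm

D(19) = 48.5 μm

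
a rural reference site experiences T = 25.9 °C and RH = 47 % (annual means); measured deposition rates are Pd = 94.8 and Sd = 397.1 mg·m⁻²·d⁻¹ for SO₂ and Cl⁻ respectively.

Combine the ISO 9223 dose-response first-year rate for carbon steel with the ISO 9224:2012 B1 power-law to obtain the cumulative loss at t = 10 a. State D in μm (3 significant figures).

D(10) = 253 μm

carbon steel: f(T) = -0.054·(T−10) [T>10 °C] = -0.8586
  SO₂ term: 1.77·94.8^0.52·exp(0.02·47-0.8586) = 20.48
  Sd branch = 0.102·Sd^0.62·e^(0.033·RH+0.04·T) = 55.39 μm/a
  sum: 20.48 + 55.39 → r_corr = 75.87 μm/a
ISO 9224: D(t) = r_corr · t^b with b = 0.523 (carbon steel, B1)
  D(10) = 75.87 × 10^0.523 = 75.87 × 3.334 = 253 μm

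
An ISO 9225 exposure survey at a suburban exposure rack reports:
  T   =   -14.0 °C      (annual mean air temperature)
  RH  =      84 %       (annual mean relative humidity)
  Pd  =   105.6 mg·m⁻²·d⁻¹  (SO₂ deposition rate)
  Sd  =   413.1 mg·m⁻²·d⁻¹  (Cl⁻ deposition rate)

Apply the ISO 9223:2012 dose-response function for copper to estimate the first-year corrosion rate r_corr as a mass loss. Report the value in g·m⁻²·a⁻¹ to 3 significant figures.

copper: T≤10 °C ⇒ hinge +0.126·(-14.0−10) = -3.0240
  SO₂ term: 0.0053·105.6^0.26·exp(0.059·84-3.0240) = 0.1229
  Sd branch = 0.01025·Sd^0.27·e^(0.036·RH+0.049·T) = 0.5401 μm/a
  r_corr = 0.1229 + 0.5401 = 0.6629 μm/a
Convert to mass loss: 0.6629 μm/a × 8.96 g/cm³ = 5.94 g·m⁻²·a⁻¹

r_corr = 5.94 g·m⁻²·a⁻¹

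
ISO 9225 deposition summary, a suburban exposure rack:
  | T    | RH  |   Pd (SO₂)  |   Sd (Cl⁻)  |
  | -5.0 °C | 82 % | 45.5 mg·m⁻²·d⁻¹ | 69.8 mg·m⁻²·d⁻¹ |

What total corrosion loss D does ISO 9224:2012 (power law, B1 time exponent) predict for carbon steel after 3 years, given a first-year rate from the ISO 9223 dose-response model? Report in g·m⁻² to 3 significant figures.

carbon steel: T≤10 °C ⇒ hinge +0.150·(-5.0−10) = -2.2500
  SO₂ term: 1.77·45.5^0.52·exp(0.02·82-2.2500) = 7.002
  Sd branch = 0.102·Sd^0.62·e^(0.033·RH+0.04·T) = 17.38 μm/a
  sum: 7.002 + 17.38 → r_corr = 24.39 μm/a
Power-law: D(3) = r_corr · 3^0.523
  D(3) = 24.39 × 3^0.523 = 24.39 × 1.776 = 43.32 μm
  Mass loss = 43.32 μm × 7.85 g/cm³ = 340 g·m⁻²

D(3) = 340 g·m⁻²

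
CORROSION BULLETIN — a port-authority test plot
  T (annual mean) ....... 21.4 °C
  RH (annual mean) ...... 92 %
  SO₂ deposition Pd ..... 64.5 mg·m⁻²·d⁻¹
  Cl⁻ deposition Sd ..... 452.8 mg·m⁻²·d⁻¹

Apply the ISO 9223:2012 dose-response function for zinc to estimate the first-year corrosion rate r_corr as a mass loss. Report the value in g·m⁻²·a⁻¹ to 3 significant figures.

r_corr = 70.2 g·m⁻²·a⁻¹

zinc: f(T) = -0.071·(T−10) [T>10 °C] = -0.8094
  Pd branch = 0.0129·Pd^0.44·e^(0.046·RH+f) = 2.473 μm/a
  Cl⁻ term: 0.0175·452.8^0.57·exp(0.008·92+0.085·21.4) = 7.354
  r_corr = 2.473 + 7.354 = 9.827 μm/a
Convert to mass loss: 9.827 μm/a × 7.14 g/cm³ = 70.16 g·m⁻²·a⁻¹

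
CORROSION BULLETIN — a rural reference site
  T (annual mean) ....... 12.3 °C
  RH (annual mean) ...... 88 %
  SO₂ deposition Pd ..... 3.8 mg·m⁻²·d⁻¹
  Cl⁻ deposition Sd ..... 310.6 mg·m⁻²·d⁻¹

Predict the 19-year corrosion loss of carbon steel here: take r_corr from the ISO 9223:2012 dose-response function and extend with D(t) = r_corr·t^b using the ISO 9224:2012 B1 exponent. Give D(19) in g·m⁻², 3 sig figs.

D(19) = 4.58e+03 g·m⁻²

carbon steel: f(T) = -0.054·(T−10) [T>10 °C] = -0.1242
  sulphur-dioxide contribution → 18.19 μm/a
  chloride contribution → 106.8 μm/a
  ⇒ r_corr(carbon steel) = 125 μm/a
ISO 9224: D(t) = r_corr · t^b with b = 0.523 (carbon steel, B1)
  D(19) = 125 × 19^0.523 = 125 × 4.664 = 583.1 μm
  Mass loss = 583.1 μm × 7.85 g/cm³ = 4577 g·m⁻²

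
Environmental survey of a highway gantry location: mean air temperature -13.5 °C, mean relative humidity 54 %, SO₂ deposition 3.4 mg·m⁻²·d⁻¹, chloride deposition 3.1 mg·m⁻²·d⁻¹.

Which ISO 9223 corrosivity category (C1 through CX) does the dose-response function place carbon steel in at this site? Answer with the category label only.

carbon steel: f(T) = +0.150·(T−10) [T≤10 °C] = -3.5250
  sulphur-dioxide contribution → 0.2901 μm/a
  chloride contribution → 0.7123 μm/a
  total first-year rate 1.002 μm/a
Category bounds: 0…1.3 μm/a bracket r_corr ⇒ C1

C1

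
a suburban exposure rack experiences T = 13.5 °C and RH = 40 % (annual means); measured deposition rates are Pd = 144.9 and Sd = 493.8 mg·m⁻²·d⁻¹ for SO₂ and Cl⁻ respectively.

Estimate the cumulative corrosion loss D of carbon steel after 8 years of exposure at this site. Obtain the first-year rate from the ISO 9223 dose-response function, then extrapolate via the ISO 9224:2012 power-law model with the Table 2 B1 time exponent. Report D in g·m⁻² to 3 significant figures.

carbon steel: temperature factor f = -0.054·(3.5) = -0.1890
  sulphur-dioxide contribution → 43.36 μm/a
  chloride contribution → 30.65 μm/a
  ⇒ r_corr(carbon steel) = 74.01 μm/a
Long-term exponent b (ISO 9224 Table 2, B1) = 0.523
  D(8) = 74.01 × 8^0.523 = 74.01 × 2.967 = 219.6 μm
  Mass loss = 219.6 μm × 7.85 g/cm³ = 1724 g·m⁻²

D(8) = 1.72e+03 g·m⁻²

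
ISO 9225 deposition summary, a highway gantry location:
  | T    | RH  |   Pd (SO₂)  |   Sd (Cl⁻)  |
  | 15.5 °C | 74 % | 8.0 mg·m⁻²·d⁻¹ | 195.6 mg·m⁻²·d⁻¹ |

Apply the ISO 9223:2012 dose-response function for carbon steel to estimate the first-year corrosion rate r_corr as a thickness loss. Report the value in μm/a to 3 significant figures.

carbon steel: temperature factor f = -0.054·(5.5) = -0.2970
  SO₂ term: 1.77·8.0^0.52·exp(0.02·74-0.2970) = 17.04
  Sd branch = 0.102·Sd^0.62·e^(0.033·RH+0.04·T) = 57.42 μm/a
  sum: 17.04 + 57.42 → r_corr = 74.45 μm/a

r_corr = 74.5 μm/a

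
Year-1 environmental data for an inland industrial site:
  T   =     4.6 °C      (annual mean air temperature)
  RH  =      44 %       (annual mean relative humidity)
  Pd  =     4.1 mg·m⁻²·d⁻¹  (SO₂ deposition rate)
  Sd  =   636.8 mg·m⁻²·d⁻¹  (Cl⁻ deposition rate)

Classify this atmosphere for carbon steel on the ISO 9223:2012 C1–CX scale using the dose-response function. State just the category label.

carbon steel: f(T) = +0.150·(T−10) [T≤10 °C] = -0.8100
  sulphur-dioxide contribution → 3.954 μm/a
  chloride contribution → 28.68 μm/a
  ⇒ r_corr(carbon steel) = 32.63 μm/a
ISO 9223 Table 2 (carbon steel): 25 < 32.6 ≤ 50 μm/a ⇒ C3

C3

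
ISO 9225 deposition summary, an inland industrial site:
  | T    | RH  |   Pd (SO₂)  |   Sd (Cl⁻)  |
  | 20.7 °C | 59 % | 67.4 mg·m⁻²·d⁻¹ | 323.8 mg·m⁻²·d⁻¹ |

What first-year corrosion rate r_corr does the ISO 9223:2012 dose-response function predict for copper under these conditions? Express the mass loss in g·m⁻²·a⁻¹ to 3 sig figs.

r_corr = 12.0 g·m⁻²·a⁻¹

copper: temperature factor f = -0.080·(10.7) = -0.8560
  SO₂ term: 0.0053·67.4^0.26·exp(0.059·59-0.8560) = 0.2187
  Sd branch = 0.01025·Sd^0.27·e^(0.036·RH+0.049·T) = 1.126 μm/a
  sum: 0.2187 + 1.126 → r_corr = 1.344 μm/a
Convert to mass loss: 1.344 μm/a × 8.96 g/cm³ = 12.05 g·m⁻²·a⁻¹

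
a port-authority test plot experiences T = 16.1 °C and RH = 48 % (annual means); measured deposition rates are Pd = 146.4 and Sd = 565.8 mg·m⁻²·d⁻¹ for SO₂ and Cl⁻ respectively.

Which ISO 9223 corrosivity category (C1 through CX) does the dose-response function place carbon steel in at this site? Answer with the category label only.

carbon steel: f(T) = -0.054·(T−10) [T>10 °C] = -0.3294
  Pd branch = 1.77·Pd^0.52·e^(0.02·RH+f) = 44.46 μm/a
  Sd branch = 0.102·Sd^0.62·e^(0.033·RH+0.04·T) = 48.18 μm/a
  sum: 44.46 + 48.18 → r_corr = 92.63 μm/a
ISO 9223 Table 2 (carbon steel): 80 < 92.6 ≤ 200 μm/a ⇒ C5

C5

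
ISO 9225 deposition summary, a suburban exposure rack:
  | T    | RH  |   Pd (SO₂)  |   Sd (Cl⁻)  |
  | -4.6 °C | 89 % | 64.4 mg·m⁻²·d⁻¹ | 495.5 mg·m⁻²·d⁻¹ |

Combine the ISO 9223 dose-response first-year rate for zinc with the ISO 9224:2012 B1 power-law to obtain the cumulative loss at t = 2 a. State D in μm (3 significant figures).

zinc: T≤10 °C ⇒ hinge +0.038·(-4.6−10) = -0.5548
  sulphur-dioxide contribution → 2.777 μm/a
  chloride contribution → 0.8291 μm/a
  ⇒ r_corr(zinc) = 3.606 μm/a
Power-law: D(2) = r_corr · 2^0.813
  D(2) = 3.606 × 2^0.813 = 3.606 × 1.757 = 6.335 μm

D(2) = 6.34 μm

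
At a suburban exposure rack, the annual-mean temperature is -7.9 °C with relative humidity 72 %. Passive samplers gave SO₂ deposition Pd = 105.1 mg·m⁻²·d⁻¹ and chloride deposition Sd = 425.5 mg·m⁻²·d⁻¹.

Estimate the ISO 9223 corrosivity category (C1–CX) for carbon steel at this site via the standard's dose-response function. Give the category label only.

carbon steel: f(T) = +0.150·(T−10) [T≤10 °C] = -2.6850
  SO₂ term: 1.77·105.1^0.52·exp(0.02·72-2.6850) = 5.735
  Sd branch = 0.102·Sd^0.62·e^(0.033·RH+0.04·T) = 34.13 μm/a
  r_corr = 5.735 + 34.13 = 39.87 μm/a
39.9 μm/a falls in (25, 50] for carbon steel → category C3

C3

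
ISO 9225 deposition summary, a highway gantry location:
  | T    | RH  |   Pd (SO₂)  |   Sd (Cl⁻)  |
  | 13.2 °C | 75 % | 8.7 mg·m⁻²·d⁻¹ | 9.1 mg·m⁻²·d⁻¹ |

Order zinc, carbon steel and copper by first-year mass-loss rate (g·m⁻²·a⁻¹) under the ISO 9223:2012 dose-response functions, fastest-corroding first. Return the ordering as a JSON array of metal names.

zinc: T>10 °C ⇒ hinge -0.071·(13.2−10) = -0.2272
  Pd branch = 0.0129·Pd^0.44·e^(0.046·RH+f) = 0.8387 μm/a
  Sd branch = 0.0175·Sd^0.57·e^(0.008·RH+0.085·T) = 0.3448 μm/a
  sum: 0.8387 + 0.3448 → r_corr = 1.184 μm/a
  mass loss = 1.184 μm/a × 7.14 g/cm³ = 8.45 g·m⁻²·a⁻¹
carbon steel: temperature factor f = -0.054·(3.2) = -0.1728
  Pd branch = 1.77·Pd^0.52·e^(0.02·RH+f) = 20.56 μm/a
  Sd branch = 0.102·Sd^0.62·e^(0.033·RH+0.04·T) = 8.08 μm/a
  sum: 20.56 + 8.08 → r_corr = 28.63 μm/a
  mass loss = 28.63 μm/a × 7.85 g/cm³ = 224.8 g·m⁻²·a⁻¹
copper: f(T) = -0.080·(T−10) [T>10 °C] = -0.2560
  Pd branch = 0.0053·Pd^0.26·e^(0.059·RH+f) = 0.6013 μm/a
  Cl⁻ term: 0.01025·9.1^0.27·exp(0.036·75+0.049·13.2) = 0.5286
  sum: 0.6013 + 0.5286 → r_corr = 1.13 μm/a
  mass loss = 1.13 μm/a × 8.96 g/cm³ = 10.12 g·m⁻²·a⁻¹
Ordering by g·m⁻²·a⁻¹: carbon steel (225) > copper (10.1) > zinc (8.45)

["carbon steel", "copper", "zinc"]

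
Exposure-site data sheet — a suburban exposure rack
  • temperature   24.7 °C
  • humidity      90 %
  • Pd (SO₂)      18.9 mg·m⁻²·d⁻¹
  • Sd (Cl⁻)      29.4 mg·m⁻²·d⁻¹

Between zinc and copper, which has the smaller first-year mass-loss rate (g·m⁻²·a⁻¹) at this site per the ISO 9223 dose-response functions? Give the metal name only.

zinc

zinc: T>10 °C ⇒ hinge -0.071·(24.7−10) = -1.0437
  Pd branch = 0.0129·Pd^0.44·e^(0.046·RH+f) = 1.04 μm/a
  Sd branch = 0.0175·Sd^0.57·e^(0.008·RH+0.085·T) = 2.016 μm/a
  sum: 1.04 + 2.016 → r_corr = 3.056 μm/a
  mass loss = 3.056 μm/a × 7.14 g/cm³ = 21.82 g·m⁻²·a⁻¹
copper: temperature factor f = -0.080·(14.7) = -1.1760
  SO₂ term: 0.0053·18.9^0.26·exp(0.059·90-1.1760) = 0.7104
  Sd branch = 0.01025·Sd^0.27·e^(0.036·RH+0.049·T) = 2.187 μm/a
  sum: 0.7104 + 2.187 → r_corr = 2.898 μm/a
  mass loss = 2.898 μm/a × 8.96 g/cm³ = 25.96 g·m⁻²·a⁻¹
Ordering by g·m⁻²·a⁻¹: copper (26) > zinc (21.8)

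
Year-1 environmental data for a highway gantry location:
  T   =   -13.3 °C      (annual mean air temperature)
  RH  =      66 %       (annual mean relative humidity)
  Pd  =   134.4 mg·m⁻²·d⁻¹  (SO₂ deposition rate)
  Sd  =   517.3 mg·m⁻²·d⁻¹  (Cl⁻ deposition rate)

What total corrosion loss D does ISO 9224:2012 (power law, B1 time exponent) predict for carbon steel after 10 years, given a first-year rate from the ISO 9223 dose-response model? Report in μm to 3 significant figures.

D(10) = 93.5 μm

carbon steel: f(T) = +0.150·(T−10) [T≤10 °C] = -3.4950
  SO₂ term: 1.77·134.4^0.52·exp(0.02·66-3.4950) = 2.571
  Cl⁻ term: 0.102·517.3^0.62·exp(0.033·66+0.04·-13.3) = 25.47
  r_corr = 2.571 + 25.47 = 28.04 μm/a
ISO 9224: D(t) = r_corr · t^b with b = 0.523 (carbon steel, B1)
  D(10) = 28.04 × 10^0.523 = 28.04 × 3.334 = 93.49 μm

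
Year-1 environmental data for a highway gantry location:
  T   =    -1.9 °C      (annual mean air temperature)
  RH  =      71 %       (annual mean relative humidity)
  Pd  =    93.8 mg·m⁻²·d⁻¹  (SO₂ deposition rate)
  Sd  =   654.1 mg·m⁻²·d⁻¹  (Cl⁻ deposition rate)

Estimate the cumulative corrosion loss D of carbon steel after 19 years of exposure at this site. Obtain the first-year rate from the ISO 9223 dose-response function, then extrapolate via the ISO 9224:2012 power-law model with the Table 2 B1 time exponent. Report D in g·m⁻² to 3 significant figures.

D(19) = 2.48e+03 g·m⁻²

carbon steel: f(T) = +0.150·(T−10) [T≤10 °C] = -1.7850
  Pd branch = 1.77·Pd^0.52·e^(0.02·RH+f) = 13.03 μm/a
  Sd branch = 0.102·Sd^0.62·e^(0.033·RH+0.04·T) = 54.81 μm/a
  r_corr = 13.03 + 54.81 = 67.84 μm/a
ISO 9224: D(t) = r_corr · t^b with b = 0.523 (carbon steel, B1)
  D(19) = 67.84 × 19^0.523 = 67.84 × 4.664 = 316.4 μm
  Mass loss = 316.4 μm × 7.85 g/cm³ = 2484 g·m⁻²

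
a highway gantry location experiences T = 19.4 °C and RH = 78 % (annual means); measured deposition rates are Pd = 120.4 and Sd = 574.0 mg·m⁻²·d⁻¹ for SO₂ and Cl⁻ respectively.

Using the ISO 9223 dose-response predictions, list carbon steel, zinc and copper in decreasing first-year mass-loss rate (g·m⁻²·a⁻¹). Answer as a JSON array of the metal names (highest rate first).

["carbon steel", "zinc", "copper"]

carbon steel: f(T) = -0.054·(T−10) [T>10 °C] = -0.5076
  sulphur-dioxide contribution → 61.23 μm/a
  chloride contribution → 149.3 μm/a
  ⇒ r_corr(carbon steel) = 210.5 μm/a
  mass loss = 210.5 μm/a × 7.85 g/cm³ = 1653 g·m⁻²·a⁻¹
zinc: temperature factor f = -0.071·(9.4) = -0.6674
  sulphur-dioxide contribution → 1.97 μm/a
  chloride contribution → 6.35 μm/a
  total first-year rate 8.32 μm/a
  mass loss = 8.32 μm/a × 7.14 g/cm³ = 59.4 g·m⁻²·a⁻¹
copper: T>10 °C ⇒ hinge -0.080·(19.4−10) = -0.7520
  sulphur-dioxide contribution → 0.8655 μm/a
  chloride contribution → 2.443 μm/a
  ⇒ r_corr(copper) = 3.309 μm/a
  mass loss = 3.309 μm/a × 8.96 g/cm³ = 29.65 g·m⁻²·a⁻¹
Ordering by g·m⁻²·a⁻¹: carbon steel (1650) > zinc (59.4) > copper (29.6)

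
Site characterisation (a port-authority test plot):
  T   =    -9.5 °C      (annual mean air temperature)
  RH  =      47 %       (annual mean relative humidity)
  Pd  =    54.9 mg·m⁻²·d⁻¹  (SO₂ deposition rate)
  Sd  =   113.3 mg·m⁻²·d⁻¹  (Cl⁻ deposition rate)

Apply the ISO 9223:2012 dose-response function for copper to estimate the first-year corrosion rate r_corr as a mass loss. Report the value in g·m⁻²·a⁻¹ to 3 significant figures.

r_corr = 1.31 g·m⁻²·a⁻¹

copper: temperature factor f = +0.126·(-19.5) = -2.4570
  Pd branch = 0.0053·Pd^0.26·e^(0.059·RH+f) = 0.0206 μm/a
  Sd branch = 0.01025·Sd^0.27·e^(0.036·RH+0.049·T) = 0.1253 μm/a
  sum: 0.0206 + 0.1253 → r_corr = 0.1459 μm/a
Convert to mass loss: 0.1459 μm/a × 8.96 g/cm³ = 1.307 g·m⁻²·a⁻¹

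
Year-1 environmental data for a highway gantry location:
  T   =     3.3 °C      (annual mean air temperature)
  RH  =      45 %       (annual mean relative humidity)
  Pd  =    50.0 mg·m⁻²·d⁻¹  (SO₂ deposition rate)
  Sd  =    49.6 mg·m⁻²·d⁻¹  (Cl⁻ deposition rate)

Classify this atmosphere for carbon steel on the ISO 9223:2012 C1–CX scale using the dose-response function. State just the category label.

C2

carbon steel: f(T) = +0.150·(T−10) [T≤10 °C] = -1.0050
  Pd branch = 1.77·Pd^0.52·e^(0.02·RH+f) = 12.19 μm/a
  Sd branch = 0.102·Sd^0.62·e^(0.033·RH+0.04·T) = 5.782 μm/a
  sum: 12.19 + 5.782 → r_corr = 17.97 μm/a
Category bounds: 1.3…25 μm/a bracket r_corr ⇒ C2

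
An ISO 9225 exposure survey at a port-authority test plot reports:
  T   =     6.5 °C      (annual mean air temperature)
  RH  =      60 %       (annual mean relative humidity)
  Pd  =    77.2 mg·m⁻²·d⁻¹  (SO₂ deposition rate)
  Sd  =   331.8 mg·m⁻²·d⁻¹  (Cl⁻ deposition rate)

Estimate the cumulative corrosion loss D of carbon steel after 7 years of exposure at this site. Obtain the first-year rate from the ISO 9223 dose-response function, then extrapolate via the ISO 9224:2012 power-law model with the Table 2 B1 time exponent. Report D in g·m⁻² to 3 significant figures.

carbon steel: f(T) = +0.150·(T−10) [T≤10 °C] = -0.5250
  Pd branch = 1.77·Pd^0.52·e^(0.02·RH+f) = 33.32 μm/a
  Cl⁻ term: 0.102·331.8^0.62·exp(0.033·60+0.04·6.5) = 35.02
  sum: 33.32 + 35.02 → r_corr = 68.34 μm/a
Long-term exponent b (ISO 9224 Table 2, B1) = 0.523
  D(7) = 68.34 × 7^0.523 = 68.34 × 2.767 = 189.1 μm
  Mass loss = 189.1 μm × 7.85 g/cm³ = 1484 g·m⁻²

D(7) = 1.48e+03 g·m⁻²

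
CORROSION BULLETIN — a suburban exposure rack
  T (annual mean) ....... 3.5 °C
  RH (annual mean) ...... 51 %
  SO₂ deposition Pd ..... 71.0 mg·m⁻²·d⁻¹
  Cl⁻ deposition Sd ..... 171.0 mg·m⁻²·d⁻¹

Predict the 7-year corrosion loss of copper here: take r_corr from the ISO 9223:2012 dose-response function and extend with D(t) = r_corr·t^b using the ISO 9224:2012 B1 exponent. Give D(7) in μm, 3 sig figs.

copper: temperature factor f = +0.126·(-6.5) = -0.8190
  sulphur-dioxide contribution → 0.1435 μm/a
  chloride contribution → 0.3058 μm/a
  ⇒ r_corr(copper) = 0.4493 μm/a
ISO 9224: D(t) = r_corr · t^b with b = 0.667 (copper, B1)
  D(7) = 0.4493 × 7^0.667 = 0.4493 × 3.662 = 1.645 μm

D(7) = 1.65 μm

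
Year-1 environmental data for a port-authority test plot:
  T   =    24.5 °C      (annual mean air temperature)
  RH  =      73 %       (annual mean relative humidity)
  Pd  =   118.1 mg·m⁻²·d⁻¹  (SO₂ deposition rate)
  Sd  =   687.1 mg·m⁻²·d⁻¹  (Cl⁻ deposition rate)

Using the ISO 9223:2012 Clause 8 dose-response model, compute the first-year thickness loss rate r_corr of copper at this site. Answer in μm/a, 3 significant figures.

r_corr = 3.18 μm/a

copper: temperature factor f = -0.080·(14.5) = -1.1600
  sulphur-dioxide contribution → 0.4264 μm/a
  chloride contribution → 2.751 μm/a
  total first-year rate 3.177 μm/a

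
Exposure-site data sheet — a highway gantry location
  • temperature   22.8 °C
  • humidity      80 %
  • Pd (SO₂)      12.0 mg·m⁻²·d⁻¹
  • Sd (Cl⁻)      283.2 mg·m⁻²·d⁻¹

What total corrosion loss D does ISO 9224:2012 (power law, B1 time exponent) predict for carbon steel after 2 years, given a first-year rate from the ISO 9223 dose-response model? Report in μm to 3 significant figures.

carbon steel: T>10 °C ⇒ hinge -0.054·(22.8−10) = -0.6912
  SO₂ term: 1.77·12.0^0.52·exp(0.02·80-0.6912) = 15.99
  Sd branch = 0.102·Sd^0.62·e^(0.033·RH+0.04·T) = 117.9 μm/a
  sum: 15.99 + 117.9 → r_corr = 133.9 μm/a
Power-law: D(2) = r_corr · 2^0.523
  D(2) = 133.9 × 2^0.523 = 133.9 × 1.437 = 192.4 μm

D(2) = 192 μm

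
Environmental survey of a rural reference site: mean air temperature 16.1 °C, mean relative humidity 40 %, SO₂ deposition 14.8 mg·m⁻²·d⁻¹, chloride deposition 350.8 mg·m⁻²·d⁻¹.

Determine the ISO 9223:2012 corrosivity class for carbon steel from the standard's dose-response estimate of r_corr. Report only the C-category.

C3

carbon steel: f(T) = -0.054·(T−10) [T>10 °C] = -0.3294
  SO₂ term: 1.77·14.8^0.52·exp(0.02·40-0.3294) = 11.51
  Sd branch = 0.102·Sd^0.62·e^(0.033·RH+0.04·T) = 27.51 μm/a
  r_corr = 11.51 + 27.51 = 39.02 μm/a
39 μm/a falls in (25, 50] for carbon steel → category C3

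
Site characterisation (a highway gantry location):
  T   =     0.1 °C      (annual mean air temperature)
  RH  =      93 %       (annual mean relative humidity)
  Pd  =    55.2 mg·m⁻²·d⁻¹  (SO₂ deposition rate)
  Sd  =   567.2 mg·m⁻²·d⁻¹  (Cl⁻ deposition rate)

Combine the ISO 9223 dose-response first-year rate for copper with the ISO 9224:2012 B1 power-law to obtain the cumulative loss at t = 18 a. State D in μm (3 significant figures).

D(18) = 18.3 μm

copper: temperature factor f = +0.126·(-9.9) = -1.2474
  SO₂ term: 0.0053·55.2^0.26·exp(0.059·93-1.2474) = 1.043
  Cl⁻ term: 0.01025·567.2^0.27·exp(0.036·93+0.049·0.1) = 1.623
  sum: 1.043 + 1.623 → r_corr = 2.667 μm/a
Long-term exponent b (ISO 9224 Table 2, B1) = 0.667
  D(18) = 2.667 × 18^0.667 = 2.667 × 6.875 = 18.33 μm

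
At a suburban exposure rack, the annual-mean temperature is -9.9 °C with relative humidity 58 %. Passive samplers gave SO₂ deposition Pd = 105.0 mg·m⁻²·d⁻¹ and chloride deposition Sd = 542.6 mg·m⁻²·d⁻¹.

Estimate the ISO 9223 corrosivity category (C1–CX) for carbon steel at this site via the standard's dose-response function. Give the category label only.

carbon steel: temperature factor f = +0.150·(-19.9) = -2.9850
  sulphur-dioxide contribution → 3.209 μm/a
  chloride contribution → 23.08 μm/a
  total first-year rate 26.29 μm/a
Category bounds: 25…50 μm/a bracket r_corr ⇒ C3

C3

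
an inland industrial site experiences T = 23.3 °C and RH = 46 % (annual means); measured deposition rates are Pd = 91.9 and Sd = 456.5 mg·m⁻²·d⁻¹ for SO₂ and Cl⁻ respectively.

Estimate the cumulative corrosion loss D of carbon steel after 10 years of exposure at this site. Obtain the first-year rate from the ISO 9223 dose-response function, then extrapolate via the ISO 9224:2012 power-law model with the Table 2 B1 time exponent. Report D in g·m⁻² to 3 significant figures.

D(10) = 1.97e+03 g·m⁻²

carbon steel: T>10 °C ⇒ hinge -0.054·(23.3−10) = -0.7182
  sulphur-dioxide contribution → 22.73 μm/a
  chloride contribution → 52.66 μm/a
  total first-year rate 75.39 μm/a
ISO 9224: D(t) = r_corr · t^b with b = 0.523 (carbon steel, B1)
  D(10) = 75.39 × 10^0.523 = 75.39 × 3.334 = 251.4 μm
  Mass loss = 251.4 μm × 7.85 g/cm³ = 1973 g·m⁻²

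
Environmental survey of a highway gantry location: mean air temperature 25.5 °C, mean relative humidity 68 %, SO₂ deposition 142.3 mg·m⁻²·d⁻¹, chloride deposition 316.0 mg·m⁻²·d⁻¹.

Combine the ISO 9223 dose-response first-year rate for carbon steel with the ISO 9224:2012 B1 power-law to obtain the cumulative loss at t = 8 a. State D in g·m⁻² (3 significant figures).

D(8) = 3.12e+03 g·m⁻²

carbon steel: temperature factor f = -0.054·(15.5) = -0.8370
  sulphur-dioxide contribution → 39.33 μm/a
  chloride contribution → 94.61 μm/a
  ⇒ r_corr(carbon steel) = 133.9 μm/a
Long-term exponent b (ISO 9224 Table 2, B1) = 0.523
  D(8) = 133.9 × 8^0.523 = 133.9 × 2.967 = 397.4 μm
  Mass loss = 397.4 μm × 7.85 g/cm³ = 3120 g·m⁻²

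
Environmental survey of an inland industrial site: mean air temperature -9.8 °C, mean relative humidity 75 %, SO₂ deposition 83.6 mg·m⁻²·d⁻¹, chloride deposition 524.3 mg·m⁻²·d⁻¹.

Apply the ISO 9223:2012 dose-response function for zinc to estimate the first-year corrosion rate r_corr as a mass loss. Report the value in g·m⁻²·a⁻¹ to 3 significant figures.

zinc: T≤10 °C ⇒ hinge +0.038·(-9.8−10) = -0.7524
  Pd branch = 0.0129·Pd^0.44·e^(0.046·RH+f) = 1.342 μm/a
  Cl⁻ term: 0.0175·524.3^0.57·exp(0.008·75+0.085·-9.8) = 0.492
  sum: 1.342 + 0.492 → r_corr = 1.835 μm/a
Convert to mass loss: 1.835 μm/a × 7.14 g/cm³ = 13.1 g·m⁻²·a⁻¹

r_corr = 13.1 g·m⁻²·a⁻¹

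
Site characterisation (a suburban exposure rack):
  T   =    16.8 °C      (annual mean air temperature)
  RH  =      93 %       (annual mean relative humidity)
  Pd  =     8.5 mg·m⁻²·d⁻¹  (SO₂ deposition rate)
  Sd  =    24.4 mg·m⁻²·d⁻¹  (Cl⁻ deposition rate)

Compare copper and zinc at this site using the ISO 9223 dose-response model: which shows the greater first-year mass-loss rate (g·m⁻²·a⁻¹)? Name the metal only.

copper

copper: temperature factor f = -0.080·(6.8) = -0.5440
  SO₂ term: 0.0053·8.5^0.26·exp(0.059·93-0.5440) = 1.296
  Sd branch = 0.01025·Sd^0.27·e^(0.036·RH+0.049·T) = 1.573 μm/a
  r_corr = 1.296 + 1.573 = 2.87 μm/a
  mass loss = 2.87 μm/a × 8.96 g/cm³ = 25.71 g·m⁻²·a⁻¹
zinc: T>10 °C ⇒ hinge -0.071·(16.8−10) = -0.4828
  SO₂ term: 0.0129·8.5^0.44·exp(0.046·93-0.4828) = 1.472
  Sd branch = 0.0175·Sd^0.57·e^(0.008·RH+0.085·T) = 0.9487 μm/a
  sum: 1.472 + 0.9487 → r_corr = 2.42 μm/a
  mass loss = 2.42 μm/a × 7.14 g/cm³ = 17.28 g·m⁻²·a⁻¹
Ordering by g·m⁻²·a⁻¹: copper (25.7) > zinc (17.3)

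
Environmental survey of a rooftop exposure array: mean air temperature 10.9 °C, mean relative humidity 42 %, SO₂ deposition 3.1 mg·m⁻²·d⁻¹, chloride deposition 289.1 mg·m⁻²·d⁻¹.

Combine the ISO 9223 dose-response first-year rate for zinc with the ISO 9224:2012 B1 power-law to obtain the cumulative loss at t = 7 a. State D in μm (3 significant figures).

zinc: f(T) = -0.071·(T−10) [T>10 °C] = -0.0639
  SO₂ term: 0.0129·3.1^0.44·exp(0.046·42-0.0639) = 0.1374
  Sd branch = 0.0175·Sd^0.57·e^(0.008·RH+0.085·T) = 1.564 μm/a
  sum: 0.1374 + 1.564 → r_corr = 1.701 μm/a
Power-law: D(7) = r_corr · 7^0.813
  D(7) = 1.701 × 7^0.813 = 1.701 × 4.865 = 8.275 μm

D(7) = 8.28 μm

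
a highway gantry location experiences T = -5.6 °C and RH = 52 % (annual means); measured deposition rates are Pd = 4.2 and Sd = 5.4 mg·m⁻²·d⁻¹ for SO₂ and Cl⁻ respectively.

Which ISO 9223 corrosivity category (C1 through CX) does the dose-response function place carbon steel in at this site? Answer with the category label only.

C2

carbon steel: T≤10 °C ⇒ hinge +0.150·(-5.6−10) = -2.3400
  Pd branch = 1.77·Pd^0.52·e^(0.02·RH+f) = 1.017 μm/a
  Sd branch = 0.102·Sd^0.62·e^(0.033·RH+0.04·T) = 1.29 μm/a
  r_corr = 1.017 + 1.29 = 2.308 μm/a
ISO 9223 Table 2 (carbon steel): 1.3 < 2.31 ≤ 25 μm/a ⇒ C2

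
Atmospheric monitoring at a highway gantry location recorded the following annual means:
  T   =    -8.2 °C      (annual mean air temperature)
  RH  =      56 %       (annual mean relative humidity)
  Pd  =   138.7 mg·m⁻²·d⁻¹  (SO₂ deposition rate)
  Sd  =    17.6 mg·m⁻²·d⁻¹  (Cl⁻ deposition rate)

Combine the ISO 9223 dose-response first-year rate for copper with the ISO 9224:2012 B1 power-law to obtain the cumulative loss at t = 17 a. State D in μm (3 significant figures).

D(17) = 1.09 μm

copper: T≤10 °C ⇒ hinge +0.126·(-8.2−10) = -2.2932
  SO₂ term: 0.0053·138.7^0.26·exp(0.059·56-2.2932) = 0.0525
  Sd branch = 0.01025·Sd^0.27·e^(0.036·RH+0.049·T) = 0.1117 μm/a
  sum: 0.0525 + 0.1117 → r_corr = 0.1642 μm/a
Power-law: D(17) = r_corr · 17^0.667
  D(17) = 0.1642 × 17^0.667 = 0.1642 × 6.618 = 1.087 μm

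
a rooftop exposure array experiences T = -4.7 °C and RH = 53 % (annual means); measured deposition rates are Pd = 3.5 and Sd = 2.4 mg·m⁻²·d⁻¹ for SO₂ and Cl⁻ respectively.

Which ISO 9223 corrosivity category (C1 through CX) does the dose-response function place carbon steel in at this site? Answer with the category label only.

C2

carbon steel: temperature factor f = +0.150·(-14.7) = -2.2050
  sulphur-dioxide contribution → 1.08 μm/a
  chloride contribution → 0.8361 μm/a
  total first-year rate 1.917 μm/a
Category bounds: 1.3…25 μm/a bracket r_corr ⇒ C2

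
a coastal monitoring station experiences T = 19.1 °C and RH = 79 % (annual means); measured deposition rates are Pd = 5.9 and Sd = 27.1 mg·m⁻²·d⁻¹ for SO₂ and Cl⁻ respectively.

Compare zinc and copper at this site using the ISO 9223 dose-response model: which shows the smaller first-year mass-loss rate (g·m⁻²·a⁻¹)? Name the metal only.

zinc: f(T) = -0.071·(T−10) [T>10 °C] = -0.6461
  SO₂ term: 0.0129·5.9^0.44·exp(0.046·79-0.6461) = 0.559
  Sd branch = 0.0175·Sd^0.57·e^(0.008·RH+0.085·T) = 1.095 μm/a
  r_corr = 0.559 + 1.095 = 1.654 μm/a
  mass loss = 1.654 μm/a × 7.14 g/cm³ = 11.81 g·m⁻²·a⁻¹
copper: f(T) = -0.080·(T−10) [T>10 °C] = -0.7280
  SO₂ term: 0.0053·5.9^0.26·exp(0.059·79-0.7280) = 0.4293
  Sd branch = 0.01025·Sd^0.27·e^(0.036·RH+0.049·T) = 1.094 μm/a
  r_corr = 0.4293 + 1.094 = 1.524 μm/a
  mass loss = 1.524 μm/a × 8.96 g/cm³ = 13.65 g·m⁻²·a⁻¹
Ordering by g·m⁻²·a⁻¹: copper (13.7) > zinc (11.8)

zinc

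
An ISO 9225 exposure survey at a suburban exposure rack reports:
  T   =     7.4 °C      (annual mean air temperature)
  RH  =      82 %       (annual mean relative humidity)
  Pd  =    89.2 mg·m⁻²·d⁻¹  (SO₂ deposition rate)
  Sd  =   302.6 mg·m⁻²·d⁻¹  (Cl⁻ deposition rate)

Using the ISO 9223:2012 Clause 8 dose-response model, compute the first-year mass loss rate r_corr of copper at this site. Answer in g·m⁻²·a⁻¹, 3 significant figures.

r_corr = 25.7 g·m⁻²·a⁻¹

copper: temperature factor f = +0.126·(-2.6) = -0.3276
  sulphur-dioxide contribution → 1.55 μm/a
  chloride contribution → 1.318 μm/a
  total first-year rate 2.868 μm/a
Convert to mass loss: 2.868 μm/a × 8.96 g/cm³ = 25.7 g·m⁻²·a⁻¹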